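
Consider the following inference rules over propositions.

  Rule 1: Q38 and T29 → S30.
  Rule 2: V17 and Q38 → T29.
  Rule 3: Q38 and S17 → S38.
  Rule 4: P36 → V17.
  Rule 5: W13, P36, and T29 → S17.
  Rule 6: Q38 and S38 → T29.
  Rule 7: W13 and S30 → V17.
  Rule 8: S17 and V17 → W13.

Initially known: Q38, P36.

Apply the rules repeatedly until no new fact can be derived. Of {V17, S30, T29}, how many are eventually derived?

From P36, Rule 4 gives V17.
V17 and Q38 hold, so T29 follows (Rule 2).
Q38 and T29 hold, so S30 follows (Rule 1).
V17: reached.
S30: reached.
T29: reached.
All 3 are reached.

3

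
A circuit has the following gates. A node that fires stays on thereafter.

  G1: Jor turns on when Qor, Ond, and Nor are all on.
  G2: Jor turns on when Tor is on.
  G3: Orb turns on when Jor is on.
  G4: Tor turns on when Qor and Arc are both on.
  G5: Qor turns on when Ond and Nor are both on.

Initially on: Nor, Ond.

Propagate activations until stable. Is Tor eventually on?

Tor would need Qor and Arc (G4), but Arc never turns on.

No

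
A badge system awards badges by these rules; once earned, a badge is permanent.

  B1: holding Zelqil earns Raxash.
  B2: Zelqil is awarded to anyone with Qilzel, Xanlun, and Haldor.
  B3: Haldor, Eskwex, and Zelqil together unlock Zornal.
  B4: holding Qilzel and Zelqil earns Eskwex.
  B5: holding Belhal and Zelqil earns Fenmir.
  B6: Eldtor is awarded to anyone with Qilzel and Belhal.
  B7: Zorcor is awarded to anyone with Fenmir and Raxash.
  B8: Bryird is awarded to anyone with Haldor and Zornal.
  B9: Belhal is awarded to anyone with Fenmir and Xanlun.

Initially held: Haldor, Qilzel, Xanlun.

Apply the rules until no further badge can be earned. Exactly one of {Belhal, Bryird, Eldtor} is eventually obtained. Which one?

With Qilzel, Xanlun, and Haldor, Zelqil is earned (B2).
With Qilzel and Zelqil, Eskwex is earned (B4).
With Haldor, Eskwex, and Zelqil, Zornal is earned (B3).
With Haldor and Zornal, Bryird is earned (B8).
Eldtor would need Qilzel and Belhal (B6), but Belhal is never earned. Belhal would need Fenmir and Xanlun (B9), but Fenmir is never earned.

Bryird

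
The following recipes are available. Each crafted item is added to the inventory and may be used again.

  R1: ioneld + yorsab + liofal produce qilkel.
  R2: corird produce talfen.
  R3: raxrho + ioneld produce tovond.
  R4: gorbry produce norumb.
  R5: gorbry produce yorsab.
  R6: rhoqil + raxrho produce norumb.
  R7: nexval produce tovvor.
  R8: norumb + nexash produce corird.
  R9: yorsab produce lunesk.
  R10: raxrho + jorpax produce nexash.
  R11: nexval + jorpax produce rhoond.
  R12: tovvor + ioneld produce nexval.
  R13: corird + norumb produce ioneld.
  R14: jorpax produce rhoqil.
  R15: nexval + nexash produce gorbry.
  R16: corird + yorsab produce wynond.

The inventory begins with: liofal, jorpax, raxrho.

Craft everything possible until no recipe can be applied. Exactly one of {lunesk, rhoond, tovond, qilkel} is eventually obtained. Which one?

jorpax → rhoqil (R14).
raxrho + jorpax → nexash (R10).
Using R6, rhoqil and raxrho make norumb.
norumb + nexash → corird (R8).
Using R13, corird and norumb make ioneld.
Using R3, raxrho and ioneld make tovond.
qilkel would need ioneld, yorsab, and liofal (R1), but yorsab is never obtained. rhoond would need nexval and jorpax (R11), but nexval is never obtained. lunesk would need yorsab (R9), but yorsab is never obtained.

tovond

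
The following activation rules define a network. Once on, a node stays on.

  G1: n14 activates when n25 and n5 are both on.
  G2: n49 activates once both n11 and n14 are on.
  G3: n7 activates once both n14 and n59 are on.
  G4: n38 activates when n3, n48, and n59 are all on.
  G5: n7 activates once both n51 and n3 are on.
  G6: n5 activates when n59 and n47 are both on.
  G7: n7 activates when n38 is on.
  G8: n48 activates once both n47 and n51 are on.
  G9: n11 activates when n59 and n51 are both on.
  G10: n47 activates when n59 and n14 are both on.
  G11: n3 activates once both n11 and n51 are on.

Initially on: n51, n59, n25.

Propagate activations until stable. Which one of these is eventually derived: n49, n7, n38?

n7

n59 and n51 are on, so n11 activates (G9).
n11 and n51 are on, so n3 activates (G11).
n51 and n3 are on, so n7 activates (G5).
n38 would need n3, n48, and n59 (G4), but n48 never turns on. n49 would need n11 and n14 (G2), but n14 never turns on.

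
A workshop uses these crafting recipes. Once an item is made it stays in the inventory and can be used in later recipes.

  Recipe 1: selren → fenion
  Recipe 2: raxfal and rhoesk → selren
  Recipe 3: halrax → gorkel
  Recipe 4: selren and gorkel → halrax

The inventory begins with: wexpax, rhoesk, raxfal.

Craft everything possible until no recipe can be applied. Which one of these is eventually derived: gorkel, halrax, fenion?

fenion

raxfal and rhoesk → selren (Recipe 2).
selren → fenion (Recipe 1).
gorkel would need halrax (Recipe 3), but halrax is never obtained. halrax would need selren and gorkel (Recipe 4), but gorkel is never obtained.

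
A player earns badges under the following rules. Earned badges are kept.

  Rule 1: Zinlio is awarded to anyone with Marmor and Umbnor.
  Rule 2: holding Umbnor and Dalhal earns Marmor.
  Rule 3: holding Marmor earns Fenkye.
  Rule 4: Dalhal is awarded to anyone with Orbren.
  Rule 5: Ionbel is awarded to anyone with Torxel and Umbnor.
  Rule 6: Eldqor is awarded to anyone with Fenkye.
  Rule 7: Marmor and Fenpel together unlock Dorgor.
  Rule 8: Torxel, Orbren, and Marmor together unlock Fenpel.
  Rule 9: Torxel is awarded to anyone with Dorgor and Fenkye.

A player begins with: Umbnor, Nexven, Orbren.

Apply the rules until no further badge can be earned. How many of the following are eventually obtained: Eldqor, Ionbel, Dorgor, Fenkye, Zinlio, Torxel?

3

With Orbren, Dalhal is earned (Rule 4).
With Umbnor and Dalhal, Marmor is earned (Rule 2).
With Marmor and Umbnor, Zinlio is earned (Rule 1).
With Marmor, Fenkye is earned (Rule 3).
With Fenkye, Eldqor is earned (Rule 6).
Eldqor: reached.
Ionbel would need Torxel and Umbnor (Rule 5), but Torxel is never earned.
Dorgor would need Marmor and Fenpel (Rule 7), but Fenpel is never earned.
Fenkye: reached.
Zinlio: reached.
Torxel would need Dorgor and Fenkye (Rule 9), but Dorgor is never earned.
Reached: Eldqor, Fenkye, and Zinlio — 3 of the 6.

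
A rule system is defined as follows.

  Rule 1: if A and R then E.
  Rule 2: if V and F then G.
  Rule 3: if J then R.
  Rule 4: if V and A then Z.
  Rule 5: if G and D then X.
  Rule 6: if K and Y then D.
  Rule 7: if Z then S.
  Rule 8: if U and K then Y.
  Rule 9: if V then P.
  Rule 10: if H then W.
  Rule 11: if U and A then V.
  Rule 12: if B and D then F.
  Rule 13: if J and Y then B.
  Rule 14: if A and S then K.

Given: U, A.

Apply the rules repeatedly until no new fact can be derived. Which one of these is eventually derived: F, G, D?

U and A hold, so V follows (Rule 11).
V and A hold, so Z follows (Rule 4).
Z holds, so S follows (Rule 7).
From A and S, Rule 14 gives K.
From U and K, Rule 8 gives Y.
K and Y hold, so D follows (Rule 6).
G would need V and F (Rule 2), but F is never established. F would need B and D (Rule 12), but B is never established.

D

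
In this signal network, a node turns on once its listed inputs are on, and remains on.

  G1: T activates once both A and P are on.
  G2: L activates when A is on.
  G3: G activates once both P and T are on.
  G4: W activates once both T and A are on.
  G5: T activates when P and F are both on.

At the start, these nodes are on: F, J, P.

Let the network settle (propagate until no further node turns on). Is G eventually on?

Yes

P and F are on, so T activates (G5).
G3: P and T on → G on.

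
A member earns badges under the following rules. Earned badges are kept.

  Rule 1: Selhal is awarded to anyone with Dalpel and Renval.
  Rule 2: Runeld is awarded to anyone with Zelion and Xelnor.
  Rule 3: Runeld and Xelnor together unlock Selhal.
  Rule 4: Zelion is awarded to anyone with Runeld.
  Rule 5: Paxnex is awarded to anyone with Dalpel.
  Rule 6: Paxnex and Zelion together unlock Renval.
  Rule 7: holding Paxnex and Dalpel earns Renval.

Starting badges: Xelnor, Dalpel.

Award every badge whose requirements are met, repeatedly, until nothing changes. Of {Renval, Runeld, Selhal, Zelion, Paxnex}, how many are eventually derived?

With Dalpel, Paxnex is earned (Rule 5).
With Paxnex and Dalpel, Renval is earned (Rule 7).
With Dalpel and Renval, Selhal is earned (Rule 1).
Renval: reached.
Runeld would need Zelion and Xelnor (Rule 2), but Zelion is never earned.
Selhal: reached.
Zelion would need Runeld (Rule 4), but Runeld is never earned.
Paxnex: reached.
Reached: Renval, Selhal, and Paxnex — 3 of the 5.

3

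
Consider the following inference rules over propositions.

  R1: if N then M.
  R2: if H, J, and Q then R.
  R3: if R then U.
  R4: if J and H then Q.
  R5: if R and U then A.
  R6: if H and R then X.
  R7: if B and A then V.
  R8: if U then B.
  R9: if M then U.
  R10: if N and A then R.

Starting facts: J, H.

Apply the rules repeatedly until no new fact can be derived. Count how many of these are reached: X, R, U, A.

From J and H, R4 gives Q.
H, J, and Q hold, so R follows (R2).
H and R hold, so X follows (R6).
From R, R3 gives U.
From R and U, R5 gives A.
X: reached.
R: reached.
U: reached.
A: reached.
All 4 are reached.

4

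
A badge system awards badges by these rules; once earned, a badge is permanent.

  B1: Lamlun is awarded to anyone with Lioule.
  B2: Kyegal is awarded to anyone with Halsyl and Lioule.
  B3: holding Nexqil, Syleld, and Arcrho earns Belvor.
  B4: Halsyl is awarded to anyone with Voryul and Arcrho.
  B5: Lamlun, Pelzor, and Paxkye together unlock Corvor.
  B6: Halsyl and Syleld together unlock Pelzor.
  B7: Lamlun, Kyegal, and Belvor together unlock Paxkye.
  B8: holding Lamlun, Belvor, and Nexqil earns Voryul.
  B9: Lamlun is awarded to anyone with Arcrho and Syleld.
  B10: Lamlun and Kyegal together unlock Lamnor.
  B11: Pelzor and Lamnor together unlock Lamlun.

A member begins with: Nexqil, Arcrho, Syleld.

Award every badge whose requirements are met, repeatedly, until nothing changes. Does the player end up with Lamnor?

Lamnor would need Lamlun and Kyegal (B10), but Kyegal is never earned.

No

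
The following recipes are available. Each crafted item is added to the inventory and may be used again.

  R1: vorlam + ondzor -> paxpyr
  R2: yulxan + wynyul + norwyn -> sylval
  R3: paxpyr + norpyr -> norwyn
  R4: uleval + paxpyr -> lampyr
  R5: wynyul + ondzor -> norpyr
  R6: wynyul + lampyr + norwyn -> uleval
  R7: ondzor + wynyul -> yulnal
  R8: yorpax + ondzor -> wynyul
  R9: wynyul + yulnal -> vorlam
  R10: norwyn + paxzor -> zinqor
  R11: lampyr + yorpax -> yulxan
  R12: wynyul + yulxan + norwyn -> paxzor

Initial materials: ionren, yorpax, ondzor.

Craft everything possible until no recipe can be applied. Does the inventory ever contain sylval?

No

sylval would need yulxan, wynyul, and norwyn (R2), but yulxan is never obtained.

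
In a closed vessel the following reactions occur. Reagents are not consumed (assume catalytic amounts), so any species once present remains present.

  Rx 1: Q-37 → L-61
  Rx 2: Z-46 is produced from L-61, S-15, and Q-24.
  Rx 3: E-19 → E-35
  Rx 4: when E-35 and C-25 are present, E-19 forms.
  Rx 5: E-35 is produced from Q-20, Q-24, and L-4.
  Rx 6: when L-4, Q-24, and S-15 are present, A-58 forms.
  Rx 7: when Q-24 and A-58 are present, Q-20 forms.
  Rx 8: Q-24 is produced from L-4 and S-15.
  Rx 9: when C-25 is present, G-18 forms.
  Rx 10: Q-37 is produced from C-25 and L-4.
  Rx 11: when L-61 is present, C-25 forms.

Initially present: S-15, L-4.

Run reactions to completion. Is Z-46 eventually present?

Z-46 would need L-61, S-15, and Q-24 (Rx 2), but L-61 never forms.

No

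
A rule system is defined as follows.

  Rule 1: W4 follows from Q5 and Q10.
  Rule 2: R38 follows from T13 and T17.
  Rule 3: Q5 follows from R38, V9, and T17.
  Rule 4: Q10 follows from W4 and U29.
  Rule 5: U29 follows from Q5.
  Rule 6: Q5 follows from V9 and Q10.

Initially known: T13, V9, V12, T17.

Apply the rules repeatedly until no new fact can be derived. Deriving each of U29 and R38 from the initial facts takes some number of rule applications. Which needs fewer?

R38

R38: From T13 and T17, Rule 2 gives R38. [1 rule application]
U29: T13 and T17 hold, so R38 follows (Rule 2). From R38, V9, and T17, Rule 3 gives Q5. From Q5, Rule 5 gives U29. [3 rule applications]
R38 needs fewer.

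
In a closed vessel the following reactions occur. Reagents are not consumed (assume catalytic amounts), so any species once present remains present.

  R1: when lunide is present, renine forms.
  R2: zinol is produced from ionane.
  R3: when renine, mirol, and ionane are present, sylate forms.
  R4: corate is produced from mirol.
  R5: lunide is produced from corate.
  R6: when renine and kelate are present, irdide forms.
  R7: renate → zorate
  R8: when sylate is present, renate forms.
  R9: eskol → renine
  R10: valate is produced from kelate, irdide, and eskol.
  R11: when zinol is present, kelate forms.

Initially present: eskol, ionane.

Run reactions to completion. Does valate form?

Yes

ionane present → zinol forms (R2).
eskol present → renine forms (R9).
zinol present → kelate forms (R11).
renine and kelate present → irdide forms (R6).
kelate, irdide, and eskol present → valate forms (R10).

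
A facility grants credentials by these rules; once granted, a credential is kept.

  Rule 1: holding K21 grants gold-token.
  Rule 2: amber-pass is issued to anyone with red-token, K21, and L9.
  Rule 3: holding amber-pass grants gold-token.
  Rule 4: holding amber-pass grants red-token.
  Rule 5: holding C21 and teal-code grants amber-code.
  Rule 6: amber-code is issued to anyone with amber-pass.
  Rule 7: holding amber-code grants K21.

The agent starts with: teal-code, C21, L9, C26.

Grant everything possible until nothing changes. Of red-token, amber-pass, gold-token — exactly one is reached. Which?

gold-token

Holding C21 and teal-code grants amber-code (Rule 5).
Holding amber-code grants K21 (Rule 7).
Holding K21 grants gold-token (Rule 1).
red-token would need amber-pass (Rule 4), but amber-pass is never granted. amber-pass would need red-token, K21, and L9 (Rule 2), but red-token is never granted.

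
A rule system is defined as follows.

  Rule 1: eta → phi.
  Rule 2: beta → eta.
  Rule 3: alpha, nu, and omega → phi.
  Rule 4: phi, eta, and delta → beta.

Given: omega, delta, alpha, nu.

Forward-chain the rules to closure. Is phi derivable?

Yes

alpha, nu, and omega hold, so phi follows (Rule 3).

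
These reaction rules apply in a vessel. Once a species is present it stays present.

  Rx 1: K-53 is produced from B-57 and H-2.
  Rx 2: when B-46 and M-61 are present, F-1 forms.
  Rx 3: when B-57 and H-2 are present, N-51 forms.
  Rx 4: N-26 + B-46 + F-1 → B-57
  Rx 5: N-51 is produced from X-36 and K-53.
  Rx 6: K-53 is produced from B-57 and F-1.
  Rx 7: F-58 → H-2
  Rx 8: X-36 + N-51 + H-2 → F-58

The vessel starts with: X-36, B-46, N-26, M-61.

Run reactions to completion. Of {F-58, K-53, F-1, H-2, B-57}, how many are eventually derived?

B-46 and M-61 present → F-1 forms (Rx 2).
N-26, B-46, and F-1 present → B-57 forms (Rx 4).
B-57 and F-1 present → K-53 forms (Rx 6).
F-58 would need X-36, N-51, and H-2 (Rx 8), but H-2 never forms.
K-53: reached.
F-1: reached.
H-2 would need F-58 (Rx 7), but F-58 never forms.
B-57: reached.
Reached: K-53, F-1, and B-57 — 3 of the 5.

3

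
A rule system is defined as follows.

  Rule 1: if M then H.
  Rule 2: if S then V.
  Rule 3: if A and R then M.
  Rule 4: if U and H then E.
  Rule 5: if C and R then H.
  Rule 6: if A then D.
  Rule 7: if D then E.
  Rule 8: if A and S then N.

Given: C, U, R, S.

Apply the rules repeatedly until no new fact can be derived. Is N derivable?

No

N would need A and S (Rule 8), but A is never established.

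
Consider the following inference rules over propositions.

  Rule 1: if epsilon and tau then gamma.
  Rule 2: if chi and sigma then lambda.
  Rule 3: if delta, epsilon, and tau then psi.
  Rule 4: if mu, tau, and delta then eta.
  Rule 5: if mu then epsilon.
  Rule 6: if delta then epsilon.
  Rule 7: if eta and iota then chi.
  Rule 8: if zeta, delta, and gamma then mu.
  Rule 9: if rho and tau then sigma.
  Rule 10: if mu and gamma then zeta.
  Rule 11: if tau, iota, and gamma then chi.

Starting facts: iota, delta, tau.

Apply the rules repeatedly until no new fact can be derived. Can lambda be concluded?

lambda would need chi and sigma (Rule 2), but sigma is never established.

No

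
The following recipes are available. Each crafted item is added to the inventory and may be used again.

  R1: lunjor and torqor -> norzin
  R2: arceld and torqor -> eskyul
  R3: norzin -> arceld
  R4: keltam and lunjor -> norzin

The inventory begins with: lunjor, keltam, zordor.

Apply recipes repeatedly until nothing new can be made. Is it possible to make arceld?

Yes

keltam and lunjor -> norzin (R4).
norzin -> arceld (R3).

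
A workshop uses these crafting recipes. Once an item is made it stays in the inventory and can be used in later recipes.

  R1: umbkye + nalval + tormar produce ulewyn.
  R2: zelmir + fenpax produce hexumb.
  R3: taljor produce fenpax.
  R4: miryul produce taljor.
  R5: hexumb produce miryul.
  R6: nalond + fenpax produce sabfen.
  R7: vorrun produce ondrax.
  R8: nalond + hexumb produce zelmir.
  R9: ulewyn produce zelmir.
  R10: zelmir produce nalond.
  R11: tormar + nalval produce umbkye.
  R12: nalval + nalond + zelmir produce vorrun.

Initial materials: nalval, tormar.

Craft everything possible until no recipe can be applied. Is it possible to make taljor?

No

taljor would need miryul (R4), but miryul is never obtained.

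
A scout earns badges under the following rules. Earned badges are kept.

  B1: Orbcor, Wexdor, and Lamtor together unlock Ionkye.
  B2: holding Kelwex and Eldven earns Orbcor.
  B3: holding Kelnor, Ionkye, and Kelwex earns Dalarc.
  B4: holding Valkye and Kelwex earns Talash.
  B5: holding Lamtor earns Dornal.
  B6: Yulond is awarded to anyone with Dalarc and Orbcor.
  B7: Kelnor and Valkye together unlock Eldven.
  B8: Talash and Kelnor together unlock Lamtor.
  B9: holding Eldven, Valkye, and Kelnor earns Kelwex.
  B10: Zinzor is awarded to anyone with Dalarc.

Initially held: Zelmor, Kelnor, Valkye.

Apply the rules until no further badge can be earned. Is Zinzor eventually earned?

Zinzor would need Dalarc (B10), but Dalarc is never earned.

No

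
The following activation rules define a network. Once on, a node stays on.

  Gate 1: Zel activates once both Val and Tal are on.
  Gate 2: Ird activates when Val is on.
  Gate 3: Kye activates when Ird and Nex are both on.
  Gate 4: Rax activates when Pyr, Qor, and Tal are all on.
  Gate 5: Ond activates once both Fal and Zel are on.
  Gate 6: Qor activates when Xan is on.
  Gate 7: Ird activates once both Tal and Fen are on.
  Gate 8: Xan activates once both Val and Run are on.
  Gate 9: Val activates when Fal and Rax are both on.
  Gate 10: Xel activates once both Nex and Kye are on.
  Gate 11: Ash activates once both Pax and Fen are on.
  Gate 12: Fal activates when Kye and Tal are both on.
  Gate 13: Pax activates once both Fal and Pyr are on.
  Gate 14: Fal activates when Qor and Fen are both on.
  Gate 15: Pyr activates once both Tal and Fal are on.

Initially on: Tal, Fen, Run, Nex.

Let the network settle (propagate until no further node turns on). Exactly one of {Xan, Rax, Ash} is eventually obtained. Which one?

Gate 7: Tal and Fen on → Ird on.
Ird and Nex are on, so Kye activates (Gate 3).
Gate 12: Kye and Tal on → Fal on.
Gate 15: Tal and Fal on → Pyr on.
Fal and Pyr are on, so Pax activates (Gate 13).
Pax and Fen are on, so Ash activates (Gate 11).
Rax would need Pyr, Qor, and Tal (Gate 4), but Qor never turns on. Xan would need Val and Run (Gate 8), but Val never turns on.

Ash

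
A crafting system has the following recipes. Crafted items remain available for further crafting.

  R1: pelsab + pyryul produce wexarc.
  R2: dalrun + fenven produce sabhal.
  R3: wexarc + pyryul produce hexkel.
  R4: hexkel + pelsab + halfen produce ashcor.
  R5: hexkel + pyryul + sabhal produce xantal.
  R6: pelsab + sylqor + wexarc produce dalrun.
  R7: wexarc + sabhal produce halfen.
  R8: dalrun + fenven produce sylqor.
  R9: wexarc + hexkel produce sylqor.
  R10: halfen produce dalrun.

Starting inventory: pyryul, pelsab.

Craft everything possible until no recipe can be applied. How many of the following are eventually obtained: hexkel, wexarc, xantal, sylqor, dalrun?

Using R1, pelsab and pyryul make wexarc.
Using R3, wexarc and pyryul make hexkel.
wexarc + hexkel → sylqor (R9).
Using R6, pelsab, sylqor, and wexarc make dalrun.
hexkel: reached.
wexarc: reached.
xantal would need hexkel, pyryul, and sabhal (R5), but sabhal is never obtained.
sylqor: reached.
dalrun: reached.
Reached: hexkel, wexarc, sylqor, and dalrun — 4 of the 5.

4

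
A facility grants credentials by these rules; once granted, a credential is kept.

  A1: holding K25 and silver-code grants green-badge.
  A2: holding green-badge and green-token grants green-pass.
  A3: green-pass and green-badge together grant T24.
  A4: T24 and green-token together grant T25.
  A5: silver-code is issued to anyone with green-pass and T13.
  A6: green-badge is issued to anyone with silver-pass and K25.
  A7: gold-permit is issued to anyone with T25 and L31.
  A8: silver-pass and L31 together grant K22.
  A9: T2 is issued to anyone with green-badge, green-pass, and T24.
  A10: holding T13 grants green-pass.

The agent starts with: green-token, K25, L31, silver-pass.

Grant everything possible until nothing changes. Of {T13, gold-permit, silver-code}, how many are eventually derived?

1

Holding silver-pass and K25 grants green-badge (A6).
Holding green-badge and green-token grants green-pass (A2).
Holding green-pass and green-badge grants T24 (A3).
Holding T24 and green-token grants T25 (A4).
Holding T25 and L31 grants gold-permit (A7).
No rule produces T13, and it is not given.
gold-permit: reached.
silver-code would need green-pass and T13 (A5), but T13 is never granted.
Reached: gold-permit — 1 of the 3.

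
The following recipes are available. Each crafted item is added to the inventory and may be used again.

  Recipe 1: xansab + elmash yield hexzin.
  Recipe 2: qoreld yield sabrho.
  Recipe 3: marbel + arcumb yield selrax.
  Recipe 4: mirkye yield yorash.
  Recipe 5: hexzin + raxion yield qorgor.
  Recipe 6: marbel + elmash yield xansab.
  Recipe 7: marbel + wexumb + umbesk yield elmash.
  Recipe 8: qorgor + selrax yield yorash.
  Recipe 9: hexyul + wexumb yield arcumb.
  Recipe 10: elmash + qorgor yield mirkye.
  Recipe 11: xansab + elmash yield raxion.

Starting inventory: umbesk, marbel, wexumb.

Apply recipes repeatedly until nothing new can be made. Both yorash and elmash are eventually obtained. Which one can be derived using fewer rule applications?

elmash

elmash: Using Recipe 7, marbel, wexumb, and umbesk make elmash. [1 rule application]
yorash: Using Recipe 7, marbel, wexumb, and umbesk make elmash. marbel + elmash → xansab (Recipe 6). Using Recipe 11, xansab and elmash make raxion. xansab + elmash → hexzin (Recipe 1). hexzin + raxion → qorgor (Recipe 5). Using Recipe 10, elmash and qorgor make mirkye. mirkye → yorash (Recipe 4). [7 rule applications]
elmash needs fewer.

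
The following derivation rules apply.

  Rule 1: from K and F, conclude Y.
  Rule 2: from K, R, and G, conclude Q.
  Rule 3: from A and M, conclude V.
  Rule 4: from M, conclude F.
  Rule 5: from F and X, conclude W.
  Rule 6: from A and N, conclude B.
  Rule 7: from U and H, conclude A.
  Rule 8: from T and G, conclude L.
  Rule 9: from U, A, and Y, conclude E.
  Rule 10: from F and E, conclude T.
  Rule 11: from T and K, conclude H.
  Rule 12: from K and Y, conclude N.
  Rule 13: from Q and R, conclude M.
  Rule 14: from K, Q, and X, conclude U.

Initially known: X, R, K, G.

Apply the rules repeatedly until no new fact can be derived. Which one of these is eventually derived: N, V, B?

N

K, R, and G hold, so Q follows (Rule 2).
From Q and R, Rule 13 gives M.
From M, Rule 4 gives F.
K and F hold, so Y follows (Rule 1).
K and Y hold, so N follows (Rule 12).
V would need A and M (Rule 3), but A is never established. B would need A and N (Rule 6), but A is never established.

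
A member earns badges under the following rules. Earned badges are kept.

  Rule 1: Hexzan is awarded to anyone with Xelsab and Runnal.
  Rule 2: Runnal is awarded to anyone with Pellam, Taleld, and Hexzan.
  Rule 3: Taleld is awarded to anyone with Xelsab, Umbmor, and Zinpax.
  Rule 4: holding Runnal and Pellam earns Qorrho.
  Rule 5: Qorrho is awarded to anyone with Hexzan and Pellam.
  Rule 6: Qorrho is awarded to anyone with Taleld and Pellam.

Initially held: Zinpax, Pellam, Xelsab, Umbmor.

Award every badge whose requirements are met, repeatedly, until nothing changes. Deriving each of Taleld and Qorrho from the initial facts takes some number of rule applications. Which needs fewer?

Taleld: With Xelsab, Umbmor, and Zinpax, Taleld is earned (Rule 3). [1 rule application]
Qorrho: With Xelsab, Umbmor, and Zinpax, Taleld is earned (Rule 3). With Taleld and Pellam, Qorrho is earned (Rule 6). [2 rule applications]
Taleld needs fewer.

Taleld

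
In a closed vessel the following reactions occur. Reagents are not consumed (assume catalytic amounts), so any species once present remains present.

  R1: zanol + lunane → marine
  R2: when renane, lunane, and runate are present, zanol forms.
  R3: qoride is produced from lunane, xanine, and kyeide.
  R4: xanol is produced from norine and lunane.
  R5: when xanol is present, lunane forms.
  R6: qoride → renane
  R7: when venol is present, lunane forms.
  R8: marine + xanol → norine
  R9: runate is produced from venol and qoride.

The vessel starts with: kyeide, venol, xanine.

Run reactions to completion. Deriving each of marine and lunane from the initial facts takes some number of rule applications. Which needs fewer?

lunane

lunane: venol present → lunane forms (R7). [1 rule application]
marine: venol present → lunane forms (R7). lunane, xanine, and kyeide present → qoride forms (R3). qoride present → renane forms (R6). venol and qoride present → runate forms (R9). renane, lunane, and runate present → zanol forms (R2). zanol and lunane present → marine forms (R1). [6 rule applications]
lunane needs fewer.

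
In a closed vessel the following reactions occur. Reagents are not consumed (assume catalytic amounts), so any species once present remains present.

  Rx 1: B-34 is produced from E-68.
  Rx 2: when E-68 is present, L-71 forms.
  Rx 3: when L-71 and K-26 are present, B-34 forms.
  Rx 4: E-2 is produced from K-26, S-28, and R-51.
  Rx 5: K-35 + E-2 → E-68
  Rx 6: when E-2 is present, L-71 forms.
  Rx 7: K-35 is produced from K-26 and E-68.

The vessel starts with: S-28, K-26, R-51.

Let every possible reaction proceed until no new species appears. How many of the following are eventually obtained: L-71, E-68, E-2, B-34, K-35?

K-26, S-28, and R-51 present → E-2 forms (Rx 4).
E-2 present → L-71 forms (Rx 6).
L-71 and K-26 present → B-34 forms (Rx 3).
L-71: reached.
E-68 would need K-35 and E-2 (Rx 5), but K-35 never forms.
E-2: reached.
B-34: reached.
K-35 would need K-26 and E-68 (Rx 7), but E-68 never forms.
Reached: L-71, E-2, and B-34 — 3 of the 5.

3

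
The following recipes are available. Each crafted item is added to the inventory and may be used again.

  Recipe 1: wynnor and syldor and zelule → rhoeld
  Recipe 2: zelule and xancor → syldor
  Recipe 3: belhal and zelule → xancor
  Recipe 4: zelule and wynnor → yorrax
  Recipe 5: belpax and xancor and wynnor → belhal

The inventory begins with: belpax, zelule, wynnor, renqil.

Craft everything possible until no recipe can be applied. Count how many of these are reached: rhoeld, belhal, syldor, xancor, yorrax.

zelule and wynnor → yorrax (Recipe 4).
rhoeld would need wynnor, syldor, and zelule (Recipe 1), but syldor is never obtained.
belhal would need belpax, xancor, and wynnor (Recipe 5), but xancor is never obtained.
syldor would need zelule and xancor (Recipe 2), but xancor is never obtained.
xancor would need belhal and zelule (Recipe 3), but belhal is never obtained.
yorrax: reached.
Reached: yorrax — 1 of the 5.

1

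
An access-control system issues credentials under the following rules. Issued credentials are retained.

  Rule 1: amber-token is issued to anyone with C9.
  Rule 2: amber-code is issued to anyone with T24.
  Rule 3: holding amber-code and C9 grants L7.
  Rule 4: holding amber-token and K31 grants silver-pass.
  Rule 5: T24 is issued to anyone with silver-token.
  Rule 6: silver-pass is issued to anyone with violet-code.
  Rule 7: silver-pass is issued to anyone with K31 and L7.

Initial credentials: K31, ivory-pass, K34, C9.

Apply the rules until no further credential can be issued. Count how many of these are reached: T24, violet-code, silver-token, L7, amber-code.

T24 would need silver-token (Rule 5), but silver-token is never granted.
No rule produces violet-code, and it is not given.
No rule produces silver-token, and it is not given.
L7 would need amber-code and C9 (Rule 3), but amber-code is never granted.
amber-code would need T24 (Rule 2), but T24 is never granted.
None of the 5 are reached.

0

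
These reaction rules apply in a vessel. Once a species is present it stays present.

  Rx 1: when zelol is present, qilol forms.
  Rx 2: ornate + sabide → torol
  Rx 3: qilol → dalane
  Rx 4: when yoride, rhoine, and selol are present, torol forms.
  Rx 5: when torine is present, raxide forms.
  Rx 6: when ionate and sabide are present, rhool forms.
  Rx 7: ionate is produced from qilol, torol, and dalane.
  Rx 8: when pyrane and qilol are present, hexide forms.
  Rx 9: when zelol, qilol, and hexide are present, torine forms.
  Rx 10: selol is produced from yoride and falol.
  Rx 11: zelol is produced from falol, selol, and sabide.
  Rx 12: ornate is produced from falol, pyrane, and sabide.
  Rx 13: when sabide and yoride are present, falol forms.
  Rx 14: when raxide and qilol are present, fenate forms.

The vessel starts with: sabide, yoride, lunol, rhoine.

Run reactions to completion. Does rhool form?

sabide and yoride present → falol forms (Rx 13).
yoride and falol present → selol forms (Rx 10).
yoride, rhoine, and selol present → torol forms (Rx 4).
falol, selol, and sabide present → zelol forms (Rx 11).
zelol present → qilol forms (Rx 1).
qilol present → dalane forms (Rx 3).
qilol, torol, and dalane present → ionate forms (Rx 7).
ionate and sabide present → rhool forms (Rx 6).

Yes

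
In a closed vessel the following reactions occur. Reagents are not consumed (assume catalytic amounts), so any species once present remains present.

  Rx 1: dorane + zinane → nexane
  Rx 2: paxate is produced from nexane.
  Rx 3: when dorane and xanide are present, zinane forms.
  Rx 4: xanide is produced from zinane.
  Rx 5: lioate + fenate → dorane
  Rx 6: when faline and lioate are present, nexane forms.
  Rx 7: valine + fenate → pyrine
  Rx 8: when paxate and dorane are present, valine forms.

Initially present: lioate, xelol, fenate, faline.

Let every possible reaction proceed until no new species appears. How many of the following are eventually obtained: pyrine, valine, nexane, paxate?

faline and lioate present → nexane forms (Rx 6).
lioate and fenate present → dorane forms (Rx 5).
nexane present → paxate forms (Rx 2).
paxate and dorane present → valine forms (Rx 8).
valine and fenate present → pyrine forms (Rx 7).
pyrine: reached.
valine: reached.
nexane: reached.
paxate: reached.
All 4 are reached.

4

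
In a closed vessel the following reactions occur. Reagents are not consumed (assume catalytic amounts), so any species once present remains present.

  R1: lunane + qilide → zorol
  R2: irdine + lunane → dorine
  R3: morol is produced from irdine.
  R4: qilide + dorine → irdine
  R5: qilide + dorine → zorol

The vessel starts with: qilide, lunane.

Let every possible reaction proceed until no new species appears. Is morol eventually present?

morol would need irdine (R3), but irdine never forms.

No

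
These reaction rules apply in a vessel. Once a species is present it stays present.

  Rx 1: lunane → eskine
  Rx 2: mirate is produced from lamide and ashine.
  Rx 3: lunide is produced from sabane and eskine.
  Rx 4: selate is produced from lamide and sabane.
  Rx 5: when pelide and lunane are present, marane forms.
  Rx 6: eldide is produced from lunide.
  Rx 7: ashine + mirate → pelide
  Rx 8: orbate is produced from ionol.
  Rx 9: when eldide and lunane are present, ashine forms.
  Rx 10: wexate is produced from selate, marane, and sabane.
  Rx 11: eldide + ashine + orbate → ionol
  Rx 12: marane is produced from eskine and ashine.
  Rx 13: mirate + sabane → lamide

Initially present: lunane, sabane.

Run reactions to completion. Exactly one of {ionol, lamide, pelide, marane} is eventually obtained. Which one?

marane

lunane present → eskine forms (Rx 1).
sabane and eskine present → lunide forms (Rx 3).
lunide present → eldide forms (Rx 6).
eldide and lunane present → ashine forms (Rx 9).
eskine and ashine present → marane forms (Rx 12).
pelide would need ashine and mirate (Rx 7), but mirate never forms. ionol would need eldide, ashine, and orbate (Rx 11), but orbate never forms. lamide would need mirate and sabane (Rx 13), but mirate never forms.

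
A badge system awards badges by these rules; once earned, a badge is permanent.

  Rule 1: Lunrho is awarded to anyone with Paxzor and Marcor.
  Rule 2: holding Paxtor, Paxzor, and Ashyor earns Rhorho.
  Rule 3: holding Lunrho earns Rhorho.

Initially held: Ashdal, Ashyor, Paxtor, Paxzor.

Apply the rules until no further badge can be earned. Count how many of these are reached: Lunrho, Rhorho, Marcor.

With Paxtor, Paxzor, and Ashyor, Rhorho is earned (Rule 2).
Lunrho would need Paxzor and Marcor (Rule 1), but Marcor is never earned.
Rhorho: reached.
No rule produces Marcor, and it is not given.
Reached: Rhorho — 1 of the 3.

1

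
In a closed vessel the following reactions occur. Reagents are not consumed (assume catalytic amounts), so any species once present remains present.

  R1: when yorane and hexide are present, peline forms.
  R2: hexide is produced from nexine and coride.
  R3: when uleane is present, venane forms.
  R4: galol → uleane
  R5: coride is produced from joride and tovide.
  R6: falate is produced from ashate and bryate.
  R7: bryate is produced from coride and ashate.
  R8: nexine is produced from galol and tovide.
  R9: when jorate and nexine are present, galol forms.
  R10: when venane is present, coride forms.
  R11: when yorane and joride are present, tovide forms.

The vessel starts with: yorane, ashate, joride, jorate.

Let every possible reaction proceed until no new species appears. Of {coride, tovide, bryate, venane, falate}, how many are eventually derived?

4

yorane and joride present → tovide forms (R11).
joride and tovide present → coride forms (R5).
coride and ashate present → bryate forms (R7).
ashate and bryate present → falate forms (R6).
coride: reached.
tovide: reached.
bryate: reached.
venane would need uleane (R3), but uleane never forms.
falate: reached.
Reached: coride, tovide, bryate, and falate — 4 of the 5.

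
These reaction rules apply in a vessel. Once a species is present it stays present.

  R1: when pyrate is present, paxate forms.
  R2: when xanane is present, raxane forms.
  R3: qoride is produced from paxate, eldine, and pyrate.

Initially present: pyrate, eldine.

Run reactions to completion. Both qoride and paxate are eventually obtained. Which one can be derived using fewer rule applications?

paxate: pyrate present → paxate forms (R1). [1 rule application]
qoride: pyrate present → paxate forms (R1). paxate, eldine, and pyrate present → qoride forms (R3). [2 rule applications]
paxate needs fewer.

paxate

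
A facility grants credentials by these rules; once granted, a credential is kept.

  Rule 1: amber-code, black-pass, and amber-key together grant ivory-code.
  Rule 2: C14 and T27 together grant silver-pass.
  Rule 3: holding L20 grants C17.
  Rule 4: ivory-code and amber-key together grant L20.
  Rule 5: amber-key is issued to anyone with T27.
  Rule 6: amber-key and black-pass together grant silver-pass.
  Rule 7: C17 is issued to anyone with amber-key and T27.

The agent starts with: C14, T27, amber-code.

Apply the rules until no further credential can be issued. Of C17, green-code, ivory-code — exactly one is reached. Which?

Holding T27 grants amber-key (Rule 5).
Holding amber-key and T27 grants C17 (Rule 7).
ivory-code would need amber-code, black-pass, and amber-key (Rule 1), but black-pass is never granted. No rule produces green-code, and it is not given.

C17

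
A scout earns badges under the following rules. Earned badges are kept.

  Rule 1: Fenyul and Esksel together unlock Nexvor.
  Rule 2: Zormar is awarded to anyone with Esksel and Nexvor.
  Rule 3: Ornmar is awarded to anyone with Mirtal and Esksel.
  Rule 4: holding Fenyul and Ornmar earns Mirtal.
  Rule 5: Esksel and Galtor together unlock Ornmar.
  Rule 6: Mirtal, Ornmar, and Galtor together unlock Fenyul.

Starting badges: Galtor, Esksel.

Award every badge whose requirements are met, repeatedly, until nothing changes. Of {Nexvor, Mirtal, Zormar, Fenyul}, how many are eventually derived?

0

Nexvor would need Fenyul and Esksel (Rule 1), but Fenyul is never earned.
Mirtal would need Fenyul and Ornmar (Rule 4), but Fenyul is never earned.
Zormar would need Esksel and Nexvor (Rule 2), but Nexvor is never earned.
Fenyul would need Mirtal, Ornmar, and Galtor (Rule 6), but Mirtal is never earned.
None of the 4 are reached.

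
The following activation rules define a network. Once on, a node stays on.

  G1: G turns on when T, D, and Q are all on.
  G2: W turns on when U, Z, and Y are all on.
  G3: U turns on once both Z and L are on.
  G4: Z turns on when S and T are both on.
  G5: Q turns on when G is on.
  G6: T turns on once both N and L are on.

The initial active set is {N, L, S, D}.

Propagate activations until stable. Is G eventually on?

G would need T, D, and Q (G1), but Q never turns on.

No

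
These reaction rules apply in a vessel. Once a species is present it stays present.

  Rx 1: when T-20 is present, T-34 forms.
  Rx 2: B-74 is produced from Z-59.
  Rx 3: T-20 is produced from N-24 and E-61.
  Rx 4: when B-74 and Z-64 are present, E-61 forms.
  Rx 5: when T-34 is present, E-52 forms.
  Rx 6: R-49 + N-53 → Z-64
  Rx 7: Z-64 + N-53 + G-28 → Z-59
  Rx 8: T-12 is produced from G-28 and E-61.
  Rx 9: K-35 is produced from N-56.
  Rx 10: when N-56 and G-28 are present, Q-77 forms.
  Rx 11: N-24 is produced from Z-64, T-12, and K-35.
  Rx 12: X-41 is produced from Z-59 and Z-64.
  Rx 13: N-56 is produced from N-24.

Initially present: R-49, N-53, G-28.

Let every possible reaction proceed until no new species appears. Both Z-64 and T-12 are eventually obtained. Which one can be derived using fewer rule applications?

Z-64: R-49 and N-53 present → Z-64 forms (Rx 6). [1 rule application]
T-12: R-49 and N-53 present → Z-64 forms (Rx 6). Z-64, N-53, and G-28 present → Z-59 forms (Rx 7). Z-59 present → B-74 forms (Rx 2). B-74 and Z-64 present → E-61 forms (Rx 4). G-28 and E-61 present → T-12 forms (Rx 8). [5 rule applications]
Z-64 needs fewer.

Z-64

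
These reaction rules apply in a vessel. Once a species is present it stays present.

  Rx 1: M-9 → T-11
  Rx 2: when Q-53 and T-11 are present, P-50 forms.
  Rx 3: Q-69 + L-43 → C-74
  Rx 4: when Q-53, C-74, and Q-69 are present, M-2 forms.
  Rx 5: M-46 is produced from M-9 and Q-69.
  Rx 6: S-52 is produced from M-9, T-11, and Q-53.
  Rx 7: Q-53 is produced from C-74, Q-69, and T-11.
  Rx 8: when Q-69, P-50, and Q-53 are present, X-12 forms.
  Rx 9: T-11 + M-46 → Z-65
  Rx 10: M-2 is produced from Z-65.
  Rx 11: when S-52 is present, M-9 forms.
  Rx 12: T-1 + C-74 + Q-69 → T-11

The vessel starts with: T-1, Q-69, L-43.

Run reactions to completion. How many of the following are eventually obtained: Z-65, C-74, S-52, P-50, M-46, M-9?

Q-69 and L-43 present → C-74 forms (Rx 3).
T-1, C-74, and Q-69 present → T-11 forms (Rx 12).
C-74, Q-69, and T-11 present → Q-53 forms (Rx 7).
Q-53 and T-11 present → P-50 forms (Rx 2).
Z-65 would need T-11 and M-46 (Rx 9), but M-46 never forms.
C-74: reached.
S-52 would need M-9, T-11, and Q-53 (Rx 6), but M-9 never forms.
P-50: reached.
M-46 would need M-9 and Q-69 (Rx 5), but M-9 never forms.
M-9 would need S-52 (Rx 11), but S-52 never forms.
Reached: C-74 and P-50 — 2 of the 6.

2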